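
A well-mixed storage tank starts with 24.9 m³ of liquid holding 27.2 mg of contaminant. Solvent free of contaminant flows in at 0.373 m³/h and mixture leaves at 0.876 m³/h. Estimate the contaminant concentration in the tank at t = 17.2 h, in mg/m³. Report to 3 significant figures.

Total volume: dV/dt = Q_in − Q_out = -0.50300 m³/h, so V(t) = 24.9 − 0.50300 t and V(17.2) = 16.248 m³.
No contaminant enters, so dm/dt = −Q_out · (m/V).
Separate: dm/m = −Q_out dt/V(t) ⇒ ln(m/m₀) = −(Q_out/(Q_in−Q_out)) ln(V/V₀).
m = m₀ (V₀/V)^(Q_out/(Q_in−Q_out)) = 27.2 × (24.9/16.248)^(-1.7416) = 12.933 mg.
C = m/V = 12.933/16.248 = 0.79597 mg/m³.

0.796 mg/m³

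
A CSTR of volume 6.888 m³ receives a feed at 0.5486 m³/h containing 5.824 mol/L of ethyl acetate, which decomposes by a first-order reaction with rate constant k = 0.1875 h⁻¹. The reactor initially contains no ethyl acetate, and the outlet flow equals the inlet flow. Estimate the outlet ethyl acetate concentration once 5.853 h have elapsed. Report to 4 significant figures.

V dC/dt = Q(C_in − C) − k V C.
This is linear with rate a = Q/V + k = 0.267146 h⁻¹.
C_ss = Q C_in/(Q + kV) = 1.73634 mol/L; C(t) = C_ss + (C₀ − C_ss) e^(−a t).
C(5.853) = 1.73634 + (-1.73634)·e^(−0.267146·5.853) = 1.73634 + (-1.73634)·0.209380 = 1.37279 mol/L.

1.373 mol/L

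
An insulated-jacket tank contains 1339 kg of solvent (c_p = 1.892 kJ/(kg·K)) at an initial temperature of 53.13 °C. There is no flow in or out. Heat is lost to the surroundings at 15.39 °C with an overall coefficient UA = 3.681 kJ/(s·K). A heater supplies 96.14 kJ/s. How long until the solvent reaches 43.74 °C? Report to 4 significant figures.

1136 s

Energy balance: M c_p dT/dt = −UA(T − T_amb) + Q̇.
τ = M c_p/UA = 688.234 s; T_ss = T_amb + Q̇/UA = 15.39 + 96.14/3.681 = 41.5079 °C.
T(t) = T_ss + (T₀ − T_ss)e^(−t/τ); set T = 43.74:
t = −τ ln[(T − T_ss)/(T₀ − T_ss)] = −688.234 · ln(0.192056) = 1135.56 s.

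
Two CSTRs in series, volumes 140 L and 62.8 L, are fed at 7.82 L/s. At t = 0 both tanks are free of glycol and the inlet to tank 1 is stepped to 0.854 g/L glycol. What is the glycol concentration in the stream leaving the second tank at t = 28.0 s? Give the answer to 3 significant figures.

Each tank obeys Vᵢ dCᵢ/dt = Q(Cᵢ₋₁ − Cᵢ), so τᵢ = Vᵢ/Q.
τ₁ = 140/7.82 = 17.903 s; τ₂ = 62.8/7.82 = 8.0307 s.
Tank 1: C₁ = C_in(1 − e^(−t/τ₁)). Tank 2 (τ₁ ≠ τ₂): C₂ = C_in[1 − (τ₁ e^(−t/τ₁) − τ₂ e^(−t/τ₂))/(τ₁ − τ₂)].
At t = 28.0: e^(−t/τ₁) = 0.20930, e^(−t/τ₂) = 0.030604.
C₂ = 0.854·[1 − (17.903·0.20930 − 8.0307·0.030604)/(9.8721)] = 0.854·0.64534 = 0.55112 g/L.

0.551 g/L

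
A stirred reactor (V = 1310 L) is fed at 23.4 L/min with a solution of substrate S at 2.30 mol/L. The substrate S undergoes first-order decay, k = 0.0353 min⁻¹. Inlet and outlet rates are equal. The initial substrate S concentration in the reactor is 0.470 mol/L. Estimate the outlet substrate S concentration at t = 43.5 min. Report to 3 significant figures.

0.743 mol/L

Species balance: V dC/dt = Q C_in − Q C − k V C.
dC/dt = (Q/V) C_in − (Q/V + k) C; effective rate a = Q/V + k = 0.017863 + 0.0353 = 0.053163 min⁻¹.
C_ss = Q C_in/(Q + kV) = 0.77280 mol/L; C(t) = C_ss + (C₀ − C_ss) e^(−a t).
C(43.5) = 0.77280 + (-0.30280)·e^(−0.053163·43.5) = 0.77280 + (-0.30280)·0.099006 = 0.74282 mol/L.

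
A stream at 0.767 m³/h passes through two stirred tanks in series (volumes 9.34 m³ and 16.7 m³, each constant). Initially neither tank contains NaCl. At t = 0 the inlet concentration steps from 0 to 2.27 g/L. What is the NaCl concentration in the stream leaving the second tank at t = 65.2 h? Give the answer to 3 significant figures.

Species balance on tank i: dCᵢ/dt = (Cᵢ₋₁ − Cᵢ)/τᵢ with τᵢ = Vᵢ/Q.
τ₁ = 9.34/0.767 = 12.177 h; τ₂ = 16.7/0.767 = 21.773 h.
Solving the cascade with C₁(0)=C₂(0)=0 gives C₂(t) = C_in[1 − (τ₁ e^(−t/τ₁) − τ₂ e^(−t/τ₂))/(τ₁ − τ₂)].
At t = 65.2: e^(−t/τ₁) = 0.0047282, e^(−t/τ₂) = 0.050061.
C₂ = 2.27·[1 − (12.177·0.0047282 − 21.773·0.050061)/(-9.5958)] = 2.27·0.89241 = 2.0258 g/L.

2.03 g/L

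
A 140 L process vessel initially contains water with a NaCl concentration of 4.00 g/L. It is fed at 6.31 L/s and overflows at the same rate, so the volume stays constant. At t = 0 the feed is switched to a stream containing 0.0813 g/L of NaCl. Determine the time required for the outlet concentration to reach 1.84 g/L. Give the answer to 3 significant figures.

Species balance: V dC/dt = Q(C_in − C) ⇒ τ = V/Q = 22.187 s.
C(t) = C_in + (C₀ − C_in) e^(−t/τ). Set C = 1.84 and solve for t:
e^(−t/τ) = (C − C_in)/(C₀ − C_in) = (1.84 − 0.0813)/(4.00 − 0.0813) = 0.44880
t = −τ ln(…) = 22.187 × 0.80119 = 17.776 s.

17.8 s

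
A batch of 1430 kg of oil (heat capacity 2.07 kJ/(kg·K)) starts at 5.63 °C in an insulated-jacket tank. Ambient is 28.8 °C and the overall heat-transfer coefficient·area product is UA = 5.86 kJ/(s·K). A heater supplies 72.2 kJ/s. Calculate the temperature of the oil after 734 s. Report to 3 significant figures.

Lumped-capacitance energy balance: M c_p dT/dt = UA(T_amb − T) + Q̇.
dT/dt = (T_ss − T)/τ with T_ss = T_amb + Q̇/UA = 28.8 + 72.2/5.86 = 41.121 °C, τ = M c_p/UA = 1430·2.07/5.86 = 505.14 s.
This is linear first-order; T(t) = T_ss + (T₀ − T_ss) e^(−t/τ).
T(734) = 41.121 + (-35.491)·0.23385 = 32.821 °C.

32.8 °C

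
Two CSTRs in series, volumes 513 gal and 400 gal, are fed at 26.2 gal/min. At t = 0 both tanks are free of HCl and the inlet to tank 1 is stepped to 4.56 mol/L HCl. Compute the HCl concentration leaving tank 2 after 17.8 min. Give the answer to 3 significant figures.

Species balance on tank i: dCᵢ/dt = (Cᵢ₋₁ − Cᵢ)/τᵢ with τᵢ = Vᵢ/Q.
τ₁ = 513/26.2 = 19.580 min; τ₂ = 400/26.2 = 15.267 min.
Tank 1: C₁ = C_in(1 − e^(−t/τ₁)). Tank 2 (τ₁ ≠ τ₂): C₂ = C_in[1 − (τ₁ e^(−t/τ₁) − τ₂ e^(−t/τ₂))/(τ₁ − τ₂)].
At t = 17.8: e^(−t/τ₁) = 0.40289, e^(−t/τ₂) = 0.31164.
C₂ = 4.56·[1 − (19.580·0.40289 − 15.267·0.31164)/(4.3130)] = 4.56·0.27409 = 1.2499 mol/L.

1.25 mol/L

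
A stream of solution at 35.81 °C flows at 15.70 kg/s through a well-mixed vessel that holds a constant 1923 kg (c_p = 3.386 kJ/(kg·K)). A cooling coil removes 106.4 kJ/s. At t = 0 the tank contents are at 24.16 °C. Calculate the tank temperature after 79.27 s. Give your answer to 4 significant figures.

28.76 °C

M c_p dT/dt = ṁ c_p (T_in − T) − Q̇.
Rearrange: dT/dt = (T_ss − T)/τ with τ = M/ṁ = 122.484 s and T_ss = T_in − Q̇/(ṁ c_p) = 33.8085 °C.
This is linear first-order; T(t) = T_ss + (T₀ − T_ss) e^(−t/τ).
T(79.27) = 33.8085 + (-9.64850)·e^(−79.27/122.484) = 33.8085 + (-9.64850)·0.523517 = 28.7573 °C.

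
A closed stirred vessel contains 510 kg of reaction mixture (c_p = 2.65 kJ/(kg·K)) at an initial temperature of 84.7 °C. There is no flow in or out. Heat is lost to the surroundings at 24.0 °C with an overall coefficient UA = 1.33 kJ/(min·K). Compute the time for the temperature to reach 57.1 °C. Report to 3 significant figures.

Lumped-capacitance energy balance: M c_p dT/dt = UA(T_amb − T).
τ = M c_p/UA = 1016.2 min; T_ss = T_amb = 24.000 °C.
T(t) = T_ss + (T₀ − T_ss)e^(−t/τ); set T = 57.1:
t = −τ ln[(T − T_ss)/(T₀ − T_ss)] = −1016.2 · ln(0.54530) = 616.21 min.

616 min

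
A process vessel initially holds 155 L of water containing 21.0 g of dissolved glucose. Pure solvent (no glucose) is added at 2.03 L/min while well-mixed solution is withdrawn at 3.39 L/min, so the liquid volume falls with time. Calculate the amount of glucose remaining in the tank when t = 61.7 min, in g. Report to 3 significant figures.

3.01 g

Total volume: dV/dt = Q_in − Q_out = -1.3600 L/min, so V(t) = 155 − 1.3600 t and V(61.7) = 71.088 L.
Species balance (pure solvent in): dm/dt = −Q_out · m/V(t).
Separate: dm/m = −Q_out dt/V(t) ⇒ ln(m/m₀) = −(Q_out/(Q_in−Q_out)) ln(V/V₀).
m = m₀ (V₀/V)^(Q_out/(Q_in−Q_out)) = 21.0 × (155/71.088)^(-2.4926) = 3.0086 g.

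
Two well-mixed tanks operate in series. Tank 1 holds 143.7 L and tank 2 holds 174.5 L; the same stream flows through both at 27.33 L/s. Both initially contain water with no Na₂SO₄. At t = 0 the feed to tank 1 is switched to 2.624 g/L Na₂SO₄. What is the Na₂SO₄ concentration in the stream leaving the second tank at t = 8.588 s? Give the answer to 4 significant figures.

Each tank obeys Vᵢ dCᵢ/dt = Q(Cᵢ₋₁ − Cᵢ), so τᵢ = Vᵢ/Q.
τ₁ = 143.7/27.33 = 5.25796 s; τ₂ = 174.5/27.33 = 6.38492 s.
Tank 1: C₁ = C_in(1 − e^(−t/τ₁)). Tank 2 (τ₁ ≠ τ₂): C₂ = C_in[1 − (τ₁ e^(−t/τ₁) − τ₂ e^(−t/τ₂))/(τ₁ − τ₂)].
At t = 8.588: e^(−t/τ₁) = 0.195278, e^(−t/τ₂) = 0.260528.
C₂ = 2.624·[1 − (5.25796·0.195278 − 6.38492·0.260528)/(-1.12697)] = 2.624·0.435038 = 1.14154 g/L.

1.142 g/L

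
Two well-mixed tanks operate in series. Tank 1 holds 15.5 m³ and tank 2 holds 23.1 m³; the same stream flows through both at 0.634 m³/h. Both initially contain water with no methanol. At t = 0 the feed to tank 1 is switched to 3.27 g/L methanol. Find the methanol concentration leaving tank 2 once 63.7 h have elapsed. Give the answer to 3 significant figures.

Each tank obeys Vᵢ dCᵢ/dt = Q(Cᵢ₋₁ − Cᵢ), so τᵢ = Vᵢ/Q.
τ₁ = 15.5/0.634 = 24.448 h; τ₂ = 23.1/0.634 = 36.435 h.
Solving the cascade with C₁(0)=C₂(0)=0 gives C₂(t) = C_in[1 − (τ₁ e^(−t/τ₁) − τ₂ e^(−t/τ₂))/(τ₁ − τ₂)].
At t = 63.7: e^(−t/τ₁) = 0.073864, e^(−t/τ₂) = 0.17407.
C₂ = 3.27·[1 − (24.448·0.073864 − 36.435·0.17407)/(-11.987)] = 3.27·0.62156 = 2.0325 g/L.

2.03 g/L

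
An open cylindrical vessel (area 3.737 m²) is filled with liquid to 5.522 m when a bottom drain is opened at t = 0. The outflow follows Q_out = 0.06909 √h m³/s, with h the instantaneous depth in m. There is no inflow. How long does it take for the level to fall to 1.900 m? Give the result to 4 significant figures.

Mass balance (ρ constant): A dh/dt = −0.06909 √h.
This is separable: 2 d(√h)/dt = −0.06909/A, so √h = √h₀ − (0.06909/(2A)) t.
t = 2A(√h₀ − √h)/0.06909 = 2·3.737·(√5.522 − √1.900)/0.06909
  = 7.47400 × (2.34989 − 1.37840) / 0.06909 = 105.093 s.

105.1 s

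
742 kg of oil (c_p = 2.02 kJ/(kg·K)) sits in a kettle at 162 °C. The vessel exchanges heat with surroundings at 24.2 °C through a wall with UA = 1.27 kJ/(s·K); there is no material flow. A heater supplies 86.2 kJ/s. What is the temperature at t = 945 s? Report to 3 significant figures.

M c_p dT/dt = −UA(T − T_amb) + Q̇.
dT/dt = (T_ss − T)/τ with T_ss = T_amb + Q̇/UA = 24.2 + 86.2/1.27 = 92.074 °C, τ = M c_p/UA = 742·2.02/1.27 = 1180.2 s.
Solution: T(t) = T_ss + (T₀ − T_ss) e^(−t/τ).
T(945) = 92.074 + (69.926)·0.44901 = 123.47 °C.

123 °C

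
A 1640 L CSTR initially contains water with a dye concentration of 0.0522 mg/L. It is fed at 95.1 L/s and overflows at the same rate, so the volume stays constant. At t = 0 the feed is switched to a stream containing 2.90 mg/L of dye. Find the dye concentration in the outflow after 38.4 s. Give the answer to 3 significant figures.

2.59 mg/L

Mass balance on the solute (V constant): V dC/dt = Q(C_in − C).
So dC/dt = (C_in − C)/τ with τ = V/Q = 1640/95.1 = 17.245 s.
This is linear first-order; C(t) = C_in + (C₀ − C_in) e^(−t/τ).
C(38.4) = 2.90 + (0.0522 − 2.90)·e^(−38.4/17.245) = 2.90 + (-2.8478)·0.10788 = 2.5928 mg/L.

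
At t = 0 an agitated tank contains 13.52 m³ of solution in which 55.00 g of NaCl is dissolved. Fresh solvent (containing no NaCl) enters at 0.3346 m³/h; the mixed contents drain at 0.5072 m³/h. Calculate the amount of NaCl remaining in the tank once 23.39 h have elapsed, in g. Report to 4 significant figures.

19.40 g

Let m(t) be the amount of NaCl. Volume: V(t) = V₀ + (Q_in − Q_out) t = 13.52 − 0.172600 t; V(23.39) = 9.48289 m³.
Solute balance: dm/dt = 0 − Q_out C = −Q_out m/V(t).
Separate: dm/m = −Q_out dt/V(t) ⇒ ln(m/m₀) = −(Q_out/(Q_in−Q_out)) ln(V/V₀).
m = m₀ (V₀/V)^(Q_out/(Q_in−Q_out)) = 55.00 × (13.52/9.48289)^(-2.93859) = 19.3961 g.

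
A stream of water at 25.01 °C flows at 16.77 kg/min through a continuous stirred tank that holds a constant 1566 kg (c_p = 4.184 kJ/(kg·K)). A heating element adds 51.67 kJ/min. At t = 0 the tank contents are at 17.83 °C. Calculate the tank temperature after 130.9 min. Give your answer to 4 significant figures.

23.80 °C

M c_p dT/dt = ṁ c_p (T_in − T) + Q̇.
Rearrange: dT/dt = (T_ss − T)/τ with τ = M/ṁ = 93.3810 min and T_ss = T_in + Q̇/(ṁ c_p) = 25.7464 °C.
This is linear first-order; T(t) = T_ss + (T₀ − T_ss) e^(−t/τ).
T(130.9) = 25.7464 + (-7.91640)·e^(−130.9/93.3810) = 25.7464 + (-7.91640)·0.246158 = 23.7977 °C.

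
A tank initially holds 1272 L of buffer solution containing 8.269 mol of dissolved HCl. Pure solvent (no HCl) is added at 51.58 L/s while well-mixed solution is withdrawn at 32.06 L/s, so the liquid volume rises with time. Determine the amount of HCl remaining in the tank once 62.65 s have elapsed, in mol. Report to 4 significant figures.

2.735 mol

Total volume: dV/dt = Q_in − Q_out = 19.5200 L/s, so V(t) = 1272 + 19.5200 t and V(62.65) = 2494.93 L.
No HCl enters, so dm/dt = −Q_out · (m/V).
dm/m = −Q_out dt/(V₀ + 19.5200 t); integrating gives ln(m/m₀) = −(Q_out/(Q_in−Q_out)) ln(V/V₀).
m = m₀ (V₀/V)^(Q_out/(Q_in−Q_out)) = 8.269 × (1272/2494.93)^(1.64242) = 2.73482 mol.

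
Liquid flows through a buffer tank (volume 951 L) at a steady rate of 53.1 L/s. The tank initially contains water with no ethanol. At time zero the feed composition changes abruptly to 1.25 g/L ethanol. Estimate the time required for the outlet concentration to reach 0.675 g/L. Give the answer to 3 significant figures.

Accumulation = in − out for the solute gives V dC/dt = Q(C_in − C), so τ = V/Q = 17.910 s.
C(t) = C_in + (C₀ − C_in) e^(−t/τ). Set C = 0.675 and solve for t:
e^(−t/τ) = (C − C_in)/(C₀ − C_in) = (0.675 − 1.25)/(0 − 1.25) = 0.46000
t = −τ ln(…) = 17.910 × 0.77653 = 13.907 s.

13.9 s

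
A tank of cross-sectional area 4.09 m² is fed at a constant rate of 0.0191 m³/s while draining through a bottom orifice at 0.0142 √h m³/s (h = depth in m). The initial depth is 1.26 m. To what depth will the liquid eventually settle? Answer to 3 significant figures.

Volume balance on the tank: A dh/dt = Q_in − 0.0142 √h. At steady state dh/dt = 0:
Q_in = 0.0142 √h_ss ⇒ √h_ss = 0.0191/0.0142 = 1.3451.
h_ss = 1.3451² = 1.8092 m. (Since h₀ = 1.26 m < h_ss, the level will rise toward this value.)

1.81 m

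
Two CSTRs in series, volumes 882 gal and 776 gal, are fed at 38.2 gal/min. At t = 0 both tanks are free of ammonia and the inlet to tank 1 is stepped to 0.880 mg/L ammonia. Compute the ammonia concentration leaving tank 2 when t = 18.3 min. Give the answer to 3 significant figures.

Each tank obeys Vᵢ dCᵢ/dt = Q(Cᵢ₋₁ − Cᵢ), so τᵢ = Vᵢ/Q.
τ₁ = 882/38.2 = 23.089 min; τ₂ = 776/38.2 = 20.314 min.
Tank 1: C₁ = C_in(1 − e^(−t/τ₁)). Tank 2 (τ₁ ≠ τ₂): C₂ = C_in[1 − (τ₁ e^(−t/τ₁) − τ₂ e^(−t/τ₂))/(τ₁ − τ₂)].
At t = 18.3: e^(−t/τ₁) = 0.45267, e^(−t/τ₂) = 0.40622.
C₂ = 0.880·[1 − (23.089·0.45267 − 20.314·0.40622)/(2.7749)] = 0.880·0.20728 = 0.18241 mg/L.

0.182 mg/L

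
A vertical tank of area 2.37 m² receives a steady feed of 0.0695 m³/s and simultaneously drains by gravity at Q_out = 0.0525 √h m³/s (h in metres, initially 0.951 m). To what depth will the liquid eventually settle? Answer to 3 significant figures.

Volume balance on the tank: A dh/dt = Q_in − 0.0525 √h. At steady state dh/dt = 0:
Q_in = 0.0525 √h_ss ⇒ √h_ss = 0.0695/0.0525 = 1.3238.
h_ss = 1.3238² = 1.7525 m. (Since h₀ = 0.951 m < h_ss, the level will rise toward this value.)

1.75 m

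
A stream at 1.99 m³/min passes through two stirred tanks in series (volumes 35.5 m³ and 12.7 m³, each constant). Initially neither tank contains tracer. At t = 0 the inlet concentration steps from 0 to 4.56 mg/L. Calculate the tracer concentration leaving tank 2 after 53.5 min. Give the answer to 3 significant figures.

4.21 mg/L

Each tank obeys Vᵢ dCᵢ/dt = Q(Cᵢ₋₁ − Cᵢ), so τᵢ = Vᵢ/Q.
τ₁ = 35.5/1.99 = 17.839 min; τ₂ = 12.7/1.99 = 6.3819 min.
Solving the cascade with C₁(0)=C₂(0)=0 gives C₂(t) = C_in[1 − (τ₁ e^(−t/τ₁) − τ₂ e^(−t/τ₂))/(τ₁ − τ₂)].
At t = 53.5: e^(−t/τ₁) = 0.049836, e^(−t/τ₂) = 0.00022871.
C₂ = 4.56·[1 − (17.839·0.049836 − 6.3819·0.00022871)/(11.457)] = 4.56·0.92253 = 4.2067 mg/L.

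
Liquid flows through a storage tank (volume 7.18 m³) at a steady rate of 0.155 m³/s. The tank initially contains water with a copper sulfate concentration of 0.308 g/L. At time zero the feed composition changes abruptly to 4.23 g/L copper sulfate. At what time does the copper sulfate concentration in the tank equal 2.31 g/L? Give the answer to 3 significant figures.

Species balance: V dC/dt = Q(C_in − C) ⇒ τ = V/Q = 46.323 s.
C(t) = C_in + (C₀ − C_in) e^(−t/τ). Set C = 2.31 and solve for t:
e^(−t/τ) = (C − C_in)/(C₀ − C_in) = (2.31 − 4.23)/(0.308 − 4.23) = 0.48955
t = −τ ln(…) = 46.323 × 0.71428 = 33.087 s.

33.1 s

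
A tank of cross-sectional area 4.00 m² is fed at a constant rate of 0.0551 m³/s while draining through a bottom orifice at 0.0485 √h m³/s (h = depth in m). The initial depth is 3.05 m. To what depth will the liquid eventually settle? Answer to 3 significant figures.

1.29 m

A dh/dt = Q_in − 0.0485 √h. Steady state requires inflow = outflow:
Q_in = 0.0485 √h_ss ⇒ √h_ss = 0.0551/0.0485 = 1.1361.
h_ss = 1.1361² = 1.2907 m. (Since h₀ = 3.05 m > h_ss, the level will fall toward this value.)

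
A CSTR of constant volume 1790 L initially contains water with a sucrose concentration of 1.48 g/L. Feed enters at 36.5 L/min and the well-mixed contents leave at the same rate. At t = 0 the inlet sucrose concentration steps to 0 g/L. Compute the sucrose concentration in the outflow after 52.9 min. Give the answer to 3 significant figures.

Accumulation = in − out for the solute gives V dC/dt = Q(C_in − C).
Rewrite as dC/dt + C/τ = C_in/τ, τ = V/Q = 49.041 min.
Integrating: C(t) = C_in + (C₀ − C_in) e^(−t/τ).
C(52.9) = 0 + (1.48 − 0)·e^(−52.9/49.041) = 0 + (1.4800)·0.34004 = 0.50326 g/L.

0.503 g/L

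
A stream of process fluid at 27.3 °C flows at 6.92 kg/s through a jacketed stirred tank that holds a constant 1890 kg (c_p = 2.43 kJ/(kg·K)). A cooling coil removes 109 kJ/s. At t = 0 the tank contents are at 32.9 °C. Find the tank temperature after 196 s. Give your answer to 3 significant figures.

M c_p dT/dt = ṁ c_p (T_in − T) − Q̇.
Rearrange: dT/dt = (T_ss − T)/τ with τ = M/ṁ = 273.12 s and T_ss = T_in − Q̇/(ṁ c_p) = 20.818 °C.
This is linear first-order; T(t) = T_ss + (T₀ − T_ss) e^(−t/τ).
T(196) = 20.818 + (12.082)·e^(−196/273.12) = 20.818 + (12.082)·0.48791 = 26.713 °C.

26.7 °C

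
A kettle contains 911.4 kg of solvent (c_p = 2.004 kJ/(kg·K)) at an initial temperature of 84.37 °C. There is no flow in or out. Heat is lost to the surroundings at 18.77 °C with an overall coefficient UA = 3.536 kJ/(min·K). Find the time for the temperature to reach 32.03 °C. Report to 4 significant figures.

Energy balance: M c_p dT/dt = −UA(T − T_amb).
τ = M c_p/UA = 516.529 min; T_ss = T_amb = 18.7700 °C.
T(t) = T_ss + (T₀ − T_ss)e^(−t/τ); set T = 32.03:
t = −τ ln[(T − T_ss)/(T₀ − T_ss)] = −516.529 · ln(0.202134) = 825.838 min.

825.8 min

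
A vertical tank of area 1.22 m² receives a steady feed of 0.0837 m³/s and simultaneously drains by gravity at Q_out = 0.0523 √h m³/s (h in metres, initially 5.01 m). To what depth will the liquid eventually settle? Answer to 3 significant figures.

Accumulation of liquid (constant cross-section A): A dh/dt = Q_in − 0.0523 √h. At steady state dh/dt = 0:
Q_in = 0.0523 √h_ss ⇒ √h_ss = 0.0837/0.0523 = 1.6004.
h_ss = 1.6004² = 2.5612 m. (Since h₀ = 5.01 m > h_ss, the level will fall toward this value.)

2.56 m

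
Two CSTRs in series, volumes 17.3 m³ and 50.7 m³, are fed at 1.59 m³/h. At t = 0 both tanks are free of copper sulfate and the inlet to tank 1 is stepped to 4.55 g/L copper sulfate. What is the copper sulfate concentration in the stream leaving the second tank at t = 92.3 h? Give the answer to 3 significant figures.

Each tank obeys Vᵢ dCᵢ/dt = Q(Cᵢ₋₁ − Cᵢ), so τᵢ = Vᵢ/Q.
τ₁ = 17.3/1.59 = 10.881 h; τ₂ = 50.7/1.59 = 31.887 h.
Solving the cascade with C₁(0)=C₂(0)=0 gives C₂(t) = C_in[1 − (τ₁ e^(−t/τ₁) − τ₂ e^(−t/τ₂))/(τ₁ − τ₂)].
At t = 92.3: e^(−t/τ₁) = 0.00020694, e^(−t/τ₂) = 0.055320.
C₂ = 4.55·[1 − (10.881·0.00020694 − 31.887·0.055320)/(-21.006)] = 4.55·0.91613 = 4.1684 g/L.

4.17 g/L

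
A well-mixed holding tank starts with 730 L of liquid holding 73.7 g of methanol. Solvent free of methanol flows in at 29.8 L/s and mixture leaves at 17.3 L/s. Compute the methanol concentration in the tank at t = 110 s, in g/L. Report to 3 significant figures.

0.00808 g/L

Total volume: dV/dt = Q_in − Q_out = 12.500 L/s, so V(t) = 730 + 12.500 t and V(110) = 2105.0 L.
Solute balance: dm/dt = 0 − Q_out C = −Q_out m/V(t).
Separate: dm/m = −Q_out dt/V(t) ⇒ ln(m/m₀) = −(Q_out/(Q_in−Q_out)) ln(V/V₀).
m = m₀ (V₀/V)^(Q_out/(Q_in−Q_out)) = 73.7 × (730/2105.0)^(1.3840) = 17.019 g.
C = m/V = 17.019/2105.0 = 0.0080849 g/L.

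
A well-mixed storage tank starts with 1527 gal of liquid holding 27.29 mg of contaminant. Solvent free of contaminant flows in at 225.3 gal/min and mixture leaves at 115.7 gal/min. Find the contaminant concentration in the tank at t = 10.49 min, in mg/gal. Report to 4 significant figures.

Total volume: dV/dt = Q_in − Q_out = 109.600 gal/min, so V(t) = 1527 + 109.600 t and V(10.49) = 2676.70 gal.
Species balance (pure solvent in): dm/dt = −Q_out · m/V(t).
Separate: dm/m = −Q_out dt/V(t) ⇒ ln(m/m₀) = −(Q_out/(Q_in−Q_out)) ln(V/V₀).
m = m₀ (V₀/V)^(Q_out/(Q_in−Q_out)) = 27.29 × (1527/2676.70)^(1.05566) = 15.0895 mg.
C = m/V = 15.0895/2676.70 = 0.00563735 mg/gal.

0.005637 mg/gal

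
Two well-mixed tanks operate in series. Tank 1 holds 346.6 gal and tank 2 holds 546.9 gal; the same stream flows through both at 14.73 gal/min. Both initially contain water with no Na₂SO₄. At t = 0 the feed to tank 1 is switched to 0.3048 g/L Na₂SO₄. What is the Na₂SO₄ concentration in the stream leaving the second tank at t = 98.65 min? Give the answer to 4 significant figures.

0.2544 g/L

Species balance on tank i: dCᵢ/dt = (Cᵢ₋₁ − Cᵢ)/τᵢ with τᵢ = Vᵢ/Q.
τ₁ = 346.6/14.73 = 23.5302 min; τ₂ = 546.9/14.73 = 37.1283 min.
Tank 1: C₁ = C_in(1 − e^(−t/τ₁)). Tank 2 (τ₁ ≠ τ₂): C₂ = C_in[1 − (τ₁ e^(−t/τ₁) − τ₂ e^(−t/τ₂))/(τ₁ − τ₂)].
At t = 98.65: e^(−t/τ₁) = 0.0151087, e^(−t/τ₂) = 0.0701582.
C₂ = 0.3048·[1 − (23.5302·0.0151087 − 37.1283·0.0701582)/(-13.5981)] = 0.3048·0.834584 = 0.254381 g/L.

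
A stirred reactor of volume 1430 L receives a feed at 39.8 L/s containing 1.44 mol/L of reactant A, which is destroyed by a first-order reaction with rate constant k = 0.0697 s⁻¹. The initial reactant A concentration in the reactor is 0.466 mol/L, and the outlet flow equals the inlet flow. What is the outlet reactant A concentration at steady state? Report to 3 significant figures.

Species balance: V dC/dt = Q C_in − Q C − k V C.
Steady state (dC/dt = 0): C_ss = Q C_in/(Q + kV) = C_in/(1 + kV/Q).
C_ss = 39.8·1.44/(39.8 + 0.0697·1430) = 57.312/139.47 = 0.41092 mol/L.

0.411 mol/L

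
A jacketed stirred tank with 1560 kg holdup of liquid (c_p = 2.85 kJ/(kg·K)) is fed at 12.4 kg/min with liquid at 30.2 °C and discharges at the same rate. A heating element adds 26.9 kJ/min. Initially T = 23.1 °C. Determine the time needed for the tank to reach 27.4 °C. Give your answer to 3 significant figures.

M c_p dT/dt = ṁ c_p (T_in − T) + Q̇.
τ = M/ṁ = 125.81 min; T_ss = T_in + Q̇/(ṁ c_p) = 30.961 °C.
T(t) = T_ss + (T₀ − T_ss) e^(−t/τ). Set T = 27.4:
e^(−t/τ) = (27.4 − 30.961)/(23.1 − 30.961) = 0.45301
t = −125.81 · ln(0.45301) = 99.619 min.

99.6 min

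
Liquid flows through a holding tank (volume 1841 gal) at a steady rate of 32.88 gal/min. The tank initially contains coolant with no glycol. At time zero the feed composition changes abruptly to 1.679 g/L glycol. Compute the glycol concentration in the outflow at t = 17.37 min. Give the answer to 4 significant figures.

0.4478 g/L

Unsteady species balance (constant V, well mixed): V dC/dt = Q(C_in − C).
Time constant τ = V/Q = 1841/32.88 = 55.9915 min.
This is linear first-order; C(t) = C_in + (C₀ − C_in) e^(−t/τ).
C(17.37) = 1.679 + (0 − 1.679)·e^(−17.37/55.9915) = 1.679 + (-1.67900)·0.733281 = 0.447821 g/L.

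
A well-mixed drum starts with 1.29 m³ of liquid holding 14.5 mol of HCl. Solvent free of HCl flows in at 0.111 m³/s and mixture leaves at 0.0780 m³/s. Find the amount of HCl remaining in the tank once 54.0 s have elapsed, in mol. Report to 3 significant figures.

Total volume: dV/dt = Q_in − Q_out = 0.033000 m³/s, so V(t) = 1.29 + 0.033000 t and V(54.0) = 3.0720 m³.
No HCl enters, so dm/dt = −Q_out · (m/V).
dm/m = −Q_out dt/(V₀ + 0.033000 t); integrating gives ln(m/m₀) = −(Q_out/(Q_in−Q_out)) ln(V/V₀).
m = m₀ (V₀/V)^(Q_out/(Q_in−Q_out)) = 14.5 × (1.29/3.0720)^(2.3636) = 1.8650 mol.

1.86 mol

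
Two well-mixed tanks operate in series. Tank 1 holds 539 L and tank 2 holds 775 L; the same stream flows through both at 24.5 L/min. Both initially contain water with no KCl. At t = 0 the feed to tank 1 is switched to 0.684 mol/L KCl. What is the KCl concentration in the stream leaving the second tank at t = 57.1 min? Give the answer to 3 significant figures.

0.431 mol/L

Time constants: τᵢ = Vᵢ/Q for each well-mixed tank.
τ₁ = 539/24.5 = 22.000 min; τ₂ = 775/24.5 = 31.633 min.
Tank 1: C₁ = C_in(1 − e^(−t/τ₁)). Tank 2 (τ₁ ≠ τ₂): C₂ = C_in[1 − (τ₁ e^(−t/τ₁) − τ₂ e^(−t/τ₂))/(τ₁ − τ₂)].
At t = 57.1: e^(−t/τ₁) = 0.074612, e^(−t/τ₂) = 0.16446.
C₂ = 0.684·[1 − (22.000·0.074612 − 31.633·0.16446)/(-9.6327)] = 0.684·0.63034 = 0.43115 mol/L.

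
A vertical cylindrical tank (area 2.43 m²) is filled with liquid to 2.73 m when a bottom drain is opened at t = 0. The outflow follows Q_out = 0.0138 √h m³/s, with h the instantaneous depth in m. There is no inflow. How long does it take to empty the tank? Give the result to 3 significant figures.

With no inflow, A dh/dt = −0.0138 √h.
Separate and integrate: 2(√h − √h₀) = −(0.0138/A) t.
Set h = 0: 2√h₀ = (0.0138/A) t_empty ⇒ t_empty = 2A√h₀/0.0138.
t_empty = 2·2.43·√2.73/0.0138 = 4.8600·1.6523/0.0138 = 581.89 s.

582 s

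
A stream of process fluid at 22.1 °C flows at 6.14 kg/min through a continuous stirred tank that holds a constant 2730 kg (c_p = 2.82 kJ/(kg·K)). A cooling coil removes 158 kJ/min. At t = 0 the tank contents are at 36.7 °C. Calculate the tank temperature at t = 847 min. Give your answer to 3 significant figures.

16.5 °C

M c_p dT/dt = ṁ c_p (T_in − T) − Q̇.
Rearrange: dT/dt = (T_ss − T)/τ with τ = M/ṁ = 444.63 min and T_ss = T_in − Q̇/(ṁ c_p) = 12.975 °C.
T approaches T_ss exponentially: T(t) = T_ss + (T₀ − T_ss) e^(−t/τ).
T(847) = 12.975 + (23.725)·e^(−847/444.63) = 12.975 + (23.725)·0.14883 = 16.506 °C.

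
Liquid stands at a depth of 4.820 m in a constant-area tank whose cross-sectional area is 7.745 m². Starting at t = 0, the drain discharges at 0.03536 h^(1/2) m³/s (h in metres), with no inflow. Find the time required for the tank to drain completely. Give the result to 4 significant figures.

961.8 s

With no inflow, A dh/dt = −0.03536 √h.
Separate and integrate: 2(√h − √h₀) = −(0.03536/A) t.
Tank is empty when √h = 0: t_empty = 2A√h₀/0.03536.
t_empty = 2·7.745·√4.820/0.03536 = 15.4900·2.19545/0.03536 = 961.751 s.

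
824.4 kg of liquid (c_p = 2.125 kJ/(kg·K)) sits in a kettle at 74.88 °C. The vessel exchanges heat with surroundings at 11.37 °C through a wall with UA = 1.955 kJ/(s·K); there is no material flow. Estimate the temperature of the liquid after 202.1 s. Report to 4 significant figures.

M c_p dT/dt = −UA(T − T_amb).
dT/dt = (T_ss − T)/τ with T_ss = T_amb = 11.3700 °C, τ = M c_p/UA = 824.4·2.125/1.955 = 896.087 s.
Solution: T(t) = T_ss + (T₀ − T_ss) e^(−t/τ).
T(202.1) = 11.3700 + (63.5100)·0.798088 = 62.0566 °C.

62.06 °C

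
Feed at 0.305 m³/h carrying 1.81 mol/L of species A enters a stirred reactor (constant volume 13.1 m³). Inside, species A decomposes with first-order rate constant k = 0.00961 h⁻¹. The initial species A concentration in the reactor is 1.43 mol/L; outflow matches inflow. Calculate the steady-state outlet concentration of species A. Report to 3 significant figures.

V dC/dt = Q(C_in − C) − k V C.
Steady state (dC/dt = 0): C_ss = Q C_in/(Q + kV) = C_in/(1 + kV/Q).
C_ss = 0.305·1.81/(0.305 + 0.00961·13.1) = 0.55205/0.43089 = 1.2812 mol/L.

1.28 mol/L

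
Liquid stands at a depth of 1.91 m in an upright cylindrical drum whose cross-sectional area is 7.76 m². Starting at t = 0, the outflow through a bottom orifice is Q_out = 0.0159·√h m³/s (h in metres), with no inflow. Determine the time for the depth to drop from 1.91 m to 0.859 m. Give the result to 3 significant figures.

444 s

Volume balance on the tank: A dh/dt = −0.0159 √h.
Separate and integrate: 2(√h − √h₀) = −(0.0159/A) t.
t = 2A(√h₀ − √h)/0.0159 = 2·7.76·(√1.91 − √0.859)/0.0159
  = 15.520 × (1.3820 − 0.92682) / 0.0159 = 444.33 s.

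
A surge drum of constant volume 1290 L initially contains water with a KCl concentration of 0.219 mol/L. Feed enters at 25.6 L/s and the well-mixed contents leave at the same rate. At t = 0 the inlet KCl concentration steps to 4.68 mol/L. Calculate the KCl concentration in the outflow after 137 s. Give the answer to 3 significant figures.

4.39 mol/L

Accumulation = in − out for the solute gives V dC/dt = Q(C_in − C).
So dC/dt = (C_in − C)/τ with τ = V/Q = 1290/25.6 = 50.391 s.
C approaches C_in exponentially: C(t) = C_in + (C₀ − C_in) e^(−t/τ).
C(137) = 4.68 + (0.219 − 4.68)·e^(−137/50.391) = 4.68 + (-4.4610)·0.065957 = 4.3858 mol/L.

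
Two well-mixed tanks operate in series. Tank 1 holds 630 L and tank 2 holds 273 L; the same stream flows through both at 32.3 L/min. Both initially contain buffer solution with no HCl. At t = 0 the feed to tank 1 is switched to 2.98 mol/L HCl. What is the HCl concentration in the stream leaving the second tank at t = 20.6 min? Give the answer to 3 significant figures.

Species balance on tank i: dCᵢ/dt = (Cᵢ₋₁ − Cᵢ)/τᵢ with τᵢ = Vᵢ/Q.
τ₁ = 630/32.3 = 19.505 min; τ₂ = 273/32.3 = 8.4520 min.
Tank 1: C₁ = C_in(1 − e^(−t/τ₁)). Tank 2 (τ₁ ≠ τ₂): C₂ = C_in[1 − (τ₁ e^(−t/τ₁) − τ₂ e^(−t/τ₂))/(τ₁ − τ₂)].
At t = 20.6: e^(−t/τ₁) = 0.34779, e^(−t/τ₂) = 0.087397.
C₂ = 2.98·[1 − (19.505·0.34779 − 8.4520·0.087397)/(11.053)] = 2.98·0.45309 = 1.3502 mol/L.

1.35 mol/L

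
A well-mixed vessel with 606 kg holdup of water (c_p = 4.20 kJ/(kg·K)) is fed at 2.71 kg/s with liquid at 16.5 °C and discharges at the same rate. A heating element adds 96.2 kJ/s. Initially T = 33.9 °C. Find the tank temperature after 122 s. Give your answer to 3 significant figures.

30.1 °C

Heat balance on the well-mixed liquid: M c_p dT/dt = ṁ c_p (T_in − T) + 96.2.
τ = M/ṁ = 223.62 s; T_ss = T_in + Q̇/(ṁ c_p) = 16.5 + 96.2/(2.71·4.20) = 24.952 °C.
This is linear first-order; T(t) = T_ss + (T₀ − T_ss) e^(−t/τ).
T(122) = 24.952 + (8.9481)·e^(−122/223.62) = 24.952 + (8.9481)·0.57951 = 30.137 °C.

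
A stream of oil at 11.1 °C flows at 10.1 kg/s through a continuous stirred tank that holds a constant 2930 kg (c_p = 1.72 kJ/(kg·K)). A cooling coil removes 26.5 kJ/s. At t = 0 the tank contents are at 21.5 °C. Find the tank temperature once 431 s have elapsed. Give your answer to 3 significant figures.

M c_p dT/dt = ṁ c_p (T_in − T) − Q̇.
τ = M/ṁ = 290.10 s; T_ss = T_in − Q̇/(ṁ c_p) = 11.1 − 26.5/(10.1·1.72) = 9.5746 °C.
Integrating: T(t) = T_ss + (T₀ − T_ss) e^(−t/τ).
T(431) = 9.5746 + (11.925)·e^(−431/290.10) = 9.5746 + (11.925)·0.22634 = 12.274 °C.

12.3 °C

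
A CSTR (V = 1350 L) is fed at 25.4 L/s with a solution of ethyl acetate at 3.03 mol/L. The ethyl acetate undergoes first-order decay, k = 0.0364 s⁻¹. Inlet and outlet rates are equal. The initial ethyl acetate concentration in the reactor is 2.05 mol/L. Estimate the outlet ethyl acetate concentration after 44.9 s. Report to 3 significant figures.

V dC/dt = Q(C_in − C) − k V C.
This is linear with rate a = Q/V + k = 0.055215 s⁻¹.
C_ss = Q C_in/(Q + kV) = 1.0325 mol/L; C(t) = C_ss + (C₀ − C_ss) e^(−a t).
C(44.9) = 1.0325 + (1.0175)·e^(−0.055215·44.9) = 1.0325 + (1.0175)·0.083815 = 1.1178 mol/L.

1.12 mol/L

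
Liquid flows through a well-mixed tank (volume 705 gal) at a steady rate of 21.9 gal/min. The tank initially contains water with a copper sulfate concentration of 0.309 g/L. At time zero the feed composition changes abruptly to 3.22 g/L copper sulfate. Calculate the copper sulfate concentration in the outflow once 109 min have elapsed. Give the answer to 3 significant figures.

3.12 g/L

Unsteady species balance (constant V, well mixed): V dC/dt = Q(C_in − C).
Time constant τ = V/Q = 705/21.9 = 32.192 min.
C approaches C_in exponentially: C(t) = C_in + (C₀ − C_in) e^(−t/τ).
C(109) = 3.22 + (0.309 − 3.22)·e^(−109/32.192) = 3.22 + (-2.9110)·0.033845 = 3.1215 g/L.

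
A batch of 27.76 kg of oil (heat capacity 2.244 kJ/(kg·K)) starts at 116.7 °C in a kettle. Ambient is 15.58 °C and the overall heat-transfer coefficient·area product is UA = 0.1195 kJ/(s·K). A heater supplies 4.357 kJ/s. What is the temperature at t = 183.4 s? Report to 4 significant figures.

Unsteady energy balance on the tank contents: M c_p dT/dt = −UA(T − T_amb) + Q̇.
dT/dt = (T_ss − T)/τ with T_ss = T_amb + Q̇/UA = 15.58 + 4.357/0.1195 = 52.0403 °C, τ = M c_p/UA = 27.76·2.244/0.1195 = 521.284 s.
Integrating: T(t) = T_ss + (T₀ − T_ss) e^(−t/τ).
T(183.4) = 52.0403 + (64.6597)·0.703404 = 97.5222 °C.

97.52 °C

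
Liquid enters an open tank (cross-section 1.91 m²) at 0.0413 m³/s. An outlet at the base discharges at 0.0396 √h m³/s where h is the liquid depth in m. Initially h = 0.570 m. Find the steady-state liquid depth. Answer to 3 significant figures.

1.09 m

A dh/dt = Q_in − 0.0396 √h. Steady state requires inflow = outflow:
Q_in = 0.0396 √h_ss ⇒ √h_ss = 0.0413/0.0396 = 1.0429.
h_ss = 1.0429² = 1.0877 m. (Since h₀ = 0.570 m < h_ss, the level will rise toward this value.)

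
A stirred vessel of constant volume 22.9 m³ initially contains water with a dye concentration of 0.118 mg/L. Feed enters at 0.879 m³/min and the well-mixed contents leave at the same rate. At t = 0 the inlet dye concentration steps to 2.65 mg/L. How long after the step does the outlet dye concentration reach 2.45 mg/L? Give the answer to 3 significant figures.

66.1 min

Species balance: V dC/dt = Q(C_in − C) ⇒ τ = V/Q = 26.052 min.
C(t) = C_in + (C₀ − C_in) e^(−t/τ). Set C = 2.45 and solve for t:
e^(−t/τ) = (C − C_in)/(C₀ − C_in) = (2.45 − 2.65)/(0.118 − 2.65) = 0.078989
t = −τ ln(…) = 26.052 × 2.5384 = 66.132 min.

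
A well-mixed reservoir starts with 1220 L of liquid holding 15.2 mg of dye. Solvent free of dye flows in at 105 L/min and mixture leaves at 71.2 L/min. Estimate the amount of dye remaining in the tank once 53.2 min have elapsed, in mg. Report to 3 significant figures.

Total volume: dV/dt = Q_in − Q_out = 33.800 L/min, so V(t) = 1220 + 33.800 t and V(53.2) = 3018.2 L.
No dye enters, so dm/dt = −Q_out · (m/V).
dm/m = −Q_out dt/(V₀ + 33.800 t); integrating gives ln(m/m₀) = −(Q_out/(Q_in−Q_out)) ln(V/V₀).
m = m₀ (V₀/V)^(Q_out/(Q_in−Q_out)) = 15.2 × (1220/3018.2)^(2.1065) = 2.2552 mg.

2.26 mg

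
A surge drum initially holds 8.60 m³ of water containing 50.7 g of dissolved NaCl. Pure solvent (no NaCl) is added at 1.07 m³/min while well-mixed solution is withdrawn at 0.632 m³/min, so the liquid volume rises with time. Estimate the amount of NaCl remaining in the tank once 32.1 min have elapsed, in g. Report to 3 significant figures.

Total volume: dV/dt = Q_in − Q_out = 0.43800 m³/min, so V(t) = 8.60 + 0.43800 t and V(32.1) = 22.660 m³.
Species balance (pure solvent in): dm/dt = −Q_out · m/V(t).
Separate: dm/m = −Q_out dt/V(t) ⇒ ln(m/m₀) = −(Q_out/(Q_in−Q_out)) ln(V/V₀).
m = m₀ (V₀/V)^(Q_out/(Q_in−Q_out)) = 50.7 × (8.60/22.660)^(1.4429) = 12.528 g.

12.5 g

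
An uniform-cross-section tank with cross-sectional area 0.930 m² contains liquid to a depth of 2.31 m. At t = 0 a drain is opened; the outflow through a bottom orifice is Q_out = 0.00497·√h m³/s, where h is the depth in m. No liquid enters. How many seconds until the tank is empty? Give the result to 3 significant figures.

With no inflow, A dh/dt = −0.00497 √h.
This is separable: 2 d(√h)/dt = −0.00497/A, so √h = √h₀ − (0.00497/(2A)) t.
Tank is empty when √h = 0: t_empty = 2A√h₀/0.00497.
t_empty = 2·0.930·√2.31/0.00497 = 1.8600·1.5199/0.00497 = 568.80 s.

569 s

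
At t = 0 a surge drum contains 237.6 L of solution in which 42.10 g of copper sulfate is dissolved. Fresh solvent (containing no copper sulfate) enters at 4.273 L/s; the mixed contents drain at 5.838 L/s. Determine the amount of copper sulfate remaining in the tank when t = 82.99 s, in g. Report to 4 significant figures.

2.202 g

Total volume: dV/dt = Q_in − Q_out = -1.56500 L/s, so V(t) = 237.6 − 1.56500 t and V(82.99) = 107.721 L.
Species balance (pure solvent in): dm/dt = −Q_out · m/V(t).
Separate: dm/m = −Q_out dt/V(t) ⇒ ln(m/m₀) = −(Q_out/(Q_in−Q_out)) ln(V/V₀).
m = m₀ (V₀/V)^(Q_out/(Q_in−Q_out)) = 42.10 × (237.6/107.721)^(-3.73035) = 2.20155 g.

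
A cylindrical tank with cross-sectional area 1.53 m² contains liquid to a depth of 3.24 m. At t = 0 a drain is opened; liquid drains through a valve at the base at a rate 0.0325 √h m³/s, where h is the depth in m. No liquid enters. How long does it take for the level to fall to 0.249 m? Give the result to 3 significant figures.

122 s

With no inflow, A dh/dt = −0.0325 √h.
This is separable: 2 d(√h)/dt = −0.0325/A, so √h = √h₀ − (0.0325/(2A)) t.
t = 2A(√h₀ − √h)/0.0325 = 2·1.53·(√3.24 − √0.249)/0.0325
  = 3.0600 × (1.8000 − 0.49900) / 0.0325 = 122.49 s.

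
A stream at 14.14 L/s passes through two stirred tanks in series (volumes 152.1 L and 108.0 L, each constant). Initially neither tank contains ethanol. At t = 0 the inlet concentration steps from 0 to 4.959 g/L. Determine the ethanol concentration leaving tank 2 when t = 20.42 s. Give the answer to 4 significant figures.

Each tank obeys Vᵢ dCᵢ/dt = Q(Cᵢ₋₁ − Cᵢ), so τᵢ = Vᵢ/Q.
τ₁ = 152.1/14.14 = 10.7567 s; τ₂ = 108.0/14.14 = 7.63791 s.
Solving the cascade with C₁(0)=C₂(0)=0 gives C₂(t) = C_in[1 − (τ₁ e^(−t/τ₁) − τ₂ e^(−t/τ₂))/(τ₁ − τ₂)].
At t = 20.42: e^(−t/τ₁) = 0.149816, e^(−t/τ₂) = 0.0690098.
C₂ = 4.959·[1 − (10.7567·0.149816 − 7.63791·0.0690098)/(3.11881)] = 4.959·0.652292 = 3.23471 g/L.

3.235 g/L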